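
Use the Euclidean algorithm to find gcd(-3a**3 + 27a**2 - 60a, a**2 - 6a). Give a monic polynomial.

a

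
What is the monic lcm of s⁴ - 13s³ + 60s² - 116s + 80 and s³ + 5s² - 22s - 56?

s⁶ - 4s⁵ - 43s⁴ + 242s³ - 124s² - 904s + 1120

Euclidean algorithm in ℚ[s]:
  s⁴ - 13s³ + 60s² - 116s + 80 = (s - 18)(s³ + 5s² - 22s - 56) + (172s² - 456s - 928)
  s³ + 5s² - 22s - 56 = ((1/172)s + 329/7396)(172s² - 456s - 928) + ((6804/1849)s - 27216/1849)
  172s² - 456s - 928 = ((79507/1701)s + 107242/1701)((6804/1849)s - 27216/1849) + (0)
Last nonzero remainder: (6804/1849)s - 27216/1849. Dividing through by 6804/1849 gives the monic gcd s - 4.
Then lcm(f, g) = f·g / gcd(f, g); expanding and making the result monic gives the answer.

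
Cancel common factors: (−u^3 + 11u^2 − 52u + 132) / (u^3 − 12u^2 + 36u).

(−u^2 + 5u − 22)/(u^2 − 6u)

Apply the Euclidean algorithm:
  −u^3 + 11u^2 − 52u + 132 = (−1)(u^3 − 12u^2 + 36u) + (−u^2 − 16u + 132)
  u^3 − 12u^2 + 36u = (−u + 28)(−u^2 − 16u + 132) + (616u − 3696)
  −u^2 − 16u + 132 = (−(1/616)u − 1/28)(616u − 3696) + (0)
Last nonzero remainder: 616u − 3696. Dividing through by 616 gives the monic gcd u − 6.
Cancel u − 6 from numerator and denominator to get the reduced form.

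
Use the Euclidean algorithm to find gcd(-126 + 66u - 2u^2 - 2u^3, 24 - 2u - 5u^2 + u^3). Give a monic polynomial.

Repeated division with remainder:
  -2u^3 - 2u^2 + 66u - 126 = (-2)(u^3 - 5u^2 - 2u + 24) + (-12u^2 + 62u - 78)
  u^3 - 5u^2 - 2u + 24 = (-(1/12)u - 1/72)(-12u^2 + 62u - 78) + (-(275/36)u + 275/12)
  -12u^2 + 62u - 78 = ((432/275)u - 936/275)(-(275/36)u + 275/12) + (0)
Last nonzero remainder: -(275/36)u + 275/12. Dividing through by -275/36 gives the monic gcd u - 3.

-3 + u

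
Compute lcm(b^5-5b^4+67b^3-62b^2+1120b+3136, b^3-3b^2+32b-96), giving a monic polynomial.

b^6-8b^5+82b^4-263b^3+1306b^2-224b-9408

Euclidean algorithm in ℚ[b]:
  b^5-5b^4+67b^3-62b^2+1120b+3136 = (b^2-2b+29)(b^3-3b^2+32b-96) + (185b^2+5920)
  b^3-3b^2+32b-96 = ((1/185)b-3/185)(185b^2+5920) + (0)
Last nonzero remainder: 185b^2+5920. Dividing through by 185 gives the monic gcd b^2+32.
Then lcm(f, g) = f·g / gcd(f, g); expanding and making the result monic gives the answer.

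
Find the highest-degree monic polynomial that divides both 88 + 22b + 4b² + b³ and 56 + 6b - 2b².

Repeated division with remainder:
  b³ + 4b² + 22b + 88 = (-(1/2)b - 7/2)(-2b² + 6b + 56) + (71b + 284)
  -2b² + 6b + 56 = (-(2/71)b + 14/71)(71b + 284) + (0)
Last nonzero remainder: 71b + 284. Dividing through by 71 gives the monic gcd b + 4.

4 + b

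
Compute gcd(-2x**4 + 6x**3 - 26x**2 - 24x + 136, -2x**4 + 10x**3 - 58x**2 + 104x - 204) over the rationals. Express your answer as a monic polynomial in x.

Apply the Euclidean algorithm:
  -2x**4 + 6x**3 - 26x**2 - 24x + 136 = (-2x**4 + 10x**3 - 58x**2 + 104x - 204) + (-4x**3 + 32x**2 - 128x + 340)
  -2x**4 + 10x**3 - 58x**2 + 104x - 204 = ((1/2)x + 3/2)(-4x**3 + 32x**2 - 128x + 340) + (-42x**2 + 126x - 714)
  -4x**3 + 32x**2 - 128x + 340 = ((2/21)x - 10/21)(-42x**2 + 126x - 714) + (0)
Last nonzero remainder: -42x**2 + 126x - 714. Dividing through by -42 gives the monic gcd x**2 - 3x + 17.

x**2 - 3x + 17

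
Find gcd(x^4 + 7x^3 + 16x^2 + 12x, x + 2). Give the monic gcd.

Euclidean algorithm in ℚ[x]:
  x^4 + 7x^3 + 16x^2 + 12x = (x^3 + 5x^2 + 6x)(x + 2) + (0)
The last nonzero remainder x + 2 is already monic.

x + 2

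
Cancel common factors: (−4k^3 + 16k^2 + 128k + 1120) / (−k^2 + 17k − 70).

Euclidean algorithm in ℚ[k]:
  −4k^3 + 16k^2 + 128k + 1120 = (4k + 52)(−k^2 + 17k − 70) + (−476k + 4760)
  −k^2 + 17k − 70 = ((1/476)k − 1/68)(−476k + 4760) + (0)
Last nonzero remainder: −476k + 4760. Dividing through by −476 gives the monic gcd k − 10.
Cancel k − 10 from numerator and denominator to get the reduced form.

(4k^2 + 24k + 112)/(k − 7)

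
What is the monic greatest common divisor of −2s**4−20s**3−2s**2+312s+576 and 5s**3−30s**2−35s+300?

By polynomial division,
  −2s**4−20s**3−2s**2+312s+576 = (−(2/5)s−32/5)(5s**3−30s**2−35s+300) + (−208s**2+208s+2496)
  5s**3−30s**2−35s+300 = (−(5/208)s+25/208)(−208s**2+208s+2496) + (0)
Last nonzero remainder: −208s**2+208s+2496. Dividing through by −208 gives the monic gcd s**2−s−12.

s**2−s−12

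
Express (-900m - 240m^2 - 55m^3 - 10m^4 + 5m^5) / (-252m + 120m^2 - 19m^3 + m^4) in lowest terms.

Euclidean algorithm in ℚ[m]:
  5m^5 - 10m^4 - 55m^3 - 240m^2 - 900m = (5m + 85)(m^4 - 19m^3 + 120m^2 - 252m) + (960m^3 - 9180m^2 + 20520m)
  m^4 - 19m^3 + 120m^2 - 252m = ((1/960)m - 151/15360)(960m^3 - 9180m^2 + 20520m) + ((2145/256)m^2 - (6435/128)m)
  960m^3 - 9180m^2 + 20520m = ((16384/143)m - 58368/143)((2145/256)m^2 - (6435/128)m) + (0)
Last nonzero remainder: (2145/256)m^2 - (6435/128)m. Dividing through by 2145/256 gives the monic gcd m^2 - 6m.
Cancel m^2 - 6m from numerator and denominator to get the reduced form.

(150 + 65m + 20m^2 + 5m^3)/(42 - 13m + m^2)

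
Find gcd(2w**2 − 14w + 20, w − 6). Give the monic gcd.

1

Repeated division with remainder:
  2w**2 − 14w + 20 = (2w − 2)(w − 6) + (8)
  w − 6 = ((1/8)w − 3/4)(8) + (0)
The last nonzero remainder is the constant 8, so the polynomials are coprime and gcd = 1.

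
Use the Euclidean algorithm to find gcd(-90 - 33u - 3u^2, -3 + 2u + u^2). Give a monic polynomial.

1

Apply the Euclidean algorithm:
  -3u^2 - 33u - 90 = (-3)(u^2 + 2u - 3) + (-27u - 99)
  u^2 + 2u - 3 = (-(1/27)u + 5/81)(-27u - 99) + (28/9)
  -27u - 99 = (-(243/28)u - 891/28)(28/9) + (0)
The last nonzero remainder is the constant 28/9, so the polynomials are coprime and gcd = 1.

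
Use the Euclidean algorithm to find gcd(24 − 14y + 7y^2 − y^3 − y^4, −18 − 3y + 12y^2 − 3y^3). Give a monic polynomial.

−2 + y

Euclidean algorithm in ℚ[y]:
  −y^4 − y^3 + 7y^2 − 14y + 24 = ((1/3)y + 5/3)(−3y^3 + 12y^2 − 3y − 18) + (−12y^2 − 3y + 54)
  −3y^3 + 12y^2 − 3y − 18 = ((1/4)y − 17/16)(−12y^2 − 3y + 54) + (−(315/16)y + 315/8)
  −12y^2 − 3y + 54 = ((64/105)y + 48/35)(−(315/16)y + 315/8) + (0)
Last nonzero remainder: −(315/16)y + 315/8. Dividing through by −315/16 gives the monic gcd y − 2.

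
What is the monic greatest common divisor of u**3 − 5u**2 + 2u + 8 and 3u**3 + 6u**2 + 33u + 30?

Euclidean algorithm in ℚ[u]:
  u**3 − 5u**2 + 2u + 8 = (1/3)(3u**3 + 6u**2 + 33u + 30) + (−7u**2 − 9u − 2)
  3u**3 + 6u**2 + 33u + 30 = (−(3/7)u − 15/49)(−7u**2 − 9u − 2) + ((1440/49)u + 1440/49)
  −7u**2 − 9u − 2 = (−(343/1440)u − 49/720)((1440/49)u + 1440/49) + (0)
Last nonzero remainder: (1440/49)u + 1440/49. Dividing through by 1440/49 gives the monic gcd u + 1.

u + 1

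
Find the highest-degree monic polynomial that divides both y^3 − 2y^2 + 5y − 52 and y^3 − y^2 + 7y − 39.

y^2 + 2y + 13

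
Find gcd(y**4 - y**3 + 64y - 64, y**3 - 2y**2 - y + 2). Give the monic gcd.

y - 1

Apply the Euclidean algorithm:
  y**4 - y**3 + 64y - 64 = (y + 1)(y**3 - 2y**2 - y + 2) + (3y**2 + 63y - 66)
  y**3 - 2y**2 - y + 2 = ((1/3)y - 23/3)(3y**2 + 63y - 66) + (504y - 504)
  3y**2 + 63y - 66 = ((1/168)y + 11/84)(504y - 504) + (0)
Last nonzero remainder: 504y - 504. Dividing through by 504 gives the monic gcd y - 1.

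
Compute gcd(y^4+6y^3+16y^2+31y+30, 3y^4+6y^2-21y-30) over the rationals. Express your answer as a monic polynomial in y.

y^2+y+5

Apply the Euclidean algorithm:
  y^4+6y^3+16y^2+31y+30 = (1/3)(3y^4+6y^2-21y-30) + (6y^3+14y^2+38y+40)
  3y^4+6y^2-21y-30 = ((1/2)y-7/6)(6y^3+14y^2+38y+40) + ((10/3)y^2+(10/3)y+50/3)
  6y^3+14y^2+38y+40 = ((9/5)y+12/5)((10/3)y^2+(10/3)y+50/3) + (0)
Last nonzero remainder: (10/3)y^2+(10/3)y+50/3. Dividing through by 10/3 gives the monic gcd y^2+y+5.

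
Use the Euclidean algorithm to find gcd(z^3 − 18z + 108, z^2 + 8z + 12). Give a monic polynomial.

z + 6

Apply the Euclidean algorithm:
  z^3 − 18z + 108 = (z − 8)(z^2 + 8z + 12) + (34z + 204)
  z^2 + 8z + 12 = ((1/34)z + 1/17)(34z + 204) + (0)
Last nonzero remainder: 34z + 204. Dividing through by 34 gives the monic gcd z + 6.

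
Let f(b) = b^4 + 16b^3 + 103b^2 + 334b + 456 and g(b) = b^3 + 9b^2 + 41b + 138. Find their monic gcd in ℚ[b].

b + 6

Apply the Euclidean algorithm:
  b^4 + 16b^3 + 103b^2 + 334b + 456 = (b + 7)(b^3 + 9b^2 + 41b + 138) + (-b^2 - 91b - 510)
  b^3 + 9b^2 + 41b + 138 = (-b + 82)(-b^2 - 91b - 510) + (6993b + 41958)
  -b^2 - 91b - 510 = (-(1/6993)b - 85/6993)(6993b + 41958) + (0)
Last nonzero remainder: 6993b + 41958. Dividing through by 6993 gives the monic gcd b + 6.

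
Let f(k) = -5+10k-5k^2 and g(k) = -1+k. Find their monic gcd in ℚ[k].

By polynomial division,
  -5k^2+10k-5 = (-5k+5)(k-1) + (0)
The last nonzero remainder k-1 is already monic.

-1+k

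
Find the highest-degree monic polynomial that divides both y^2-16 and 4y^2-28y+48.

y-4

Apply the Euclidean algorithm:
  y^2-16 = (1/4)(4y^2-28y+48) + (7y-28)
  4y^2-28y+48 = ((4/7)y-12/7)(7y-28) + (0)
Last nonzero remainder: 7y-28. Dividing through by 7 gives the monic gcd y-4.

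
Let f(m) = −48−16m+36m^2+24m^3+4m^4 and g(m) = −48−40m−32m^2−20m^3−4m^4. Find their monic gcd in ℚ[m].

Euclidean algorithm in ℚ[m]:
  4m^4+24m^3+36m^2−16m−48 = (−1)(−4m^4−20m^3−32m^2−40m−48) + (4m^3+4m^2−56m−96)
  −4m^4−20m^3−32m^2−40m−48 = (−m−4)(4m^3+4m^2−56m−96) + (−72m^2−360m−432)
  4m^3+4m^2−56m−96 = (−(1/18)m+2/9)(−72m^2−360m−432) + (0)
Last nonzero remainder: −72m^2−360m−432. Dividing through by −72 gives the monic gcd m^2+5m+6.

6+5m+m^2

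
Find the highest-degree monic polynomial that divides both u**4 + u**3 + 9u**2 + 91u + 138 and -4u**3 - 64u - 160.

u + 2

Repeated division with remainder:
  u**4 + u**3 + 9u**2 + 91u + 138 = (-(1/4)u - 1/4)(-4u**3 - 64u - 160) + (-7u**2 + 35u + 98)
  -4u**3 - 64u - 160 = ((4/7)u + 20/7)(-7u**2 + 35u + 98) + (-220u - 440)
  -7u**2 + 35u + 98 = ((7/220)u - 49/220)(-220u - 440) + (0)
Last nonzero remainder: -220u - 440. Dividing through by -220 gives the monic gcd u + 2.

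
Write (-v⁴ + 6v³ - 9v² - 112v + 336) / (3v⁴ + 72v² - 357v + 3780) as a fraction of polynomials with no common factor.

(-v² - v + 12)/(3v² + 21v + 135)

Euclidean algorithm in ℚ[v]:
  -v⁴ + 6v³ - 9v² - 112v + 336 = (-1/3)(3v⁴ + 72v² - 357v + 3780) + (6v³ + 15v² - 231v + 1596)
  3v⁴ + 72v² - 357v + 3780 = ((1/2)v - 5/4)(6v³ + 15v² - 231v + 1596) + ((825/4)v² - (5775/4)v + 5775)
  6v³ + 15v² - 231v + 1596 = ((8/275)v + 76/275)((825/4)v² - (5775/4)v + 5775) + (0)
Last nonzero remainder: (825/4)v² - (5775/4)v + 5775. Dividing through by 825/4 gives the monic gcd v² - 7v + 28.
Cancel v² - 7v + 28 from numerator and denominator to get the reduced form.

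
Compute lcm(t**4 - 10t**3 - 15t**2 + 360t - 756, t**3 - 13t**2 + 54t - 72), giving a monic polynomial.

Apply the Euclidean algorithm:
  t**4 - 10t**3 - 15t**2 + 360t - 756 = (t + 3)(t**3 - 13t**2 + 54t - 72) + (-30t**2 + 270t - 540)
  t**3 - 13t**2 + 54t - 72 = (-(1/30)t + 2/15)(-30t**2 + 270t - 540) + (0)
Last nonzero remainder: -30t**2 + 270t - 540. Dividing through by -30 gives the monic gcd t**2 - 9t + 18.
Then lcm(f, g) = f·g / gcd(f, g); expanding and making the result monic gives the answer.

t**5 - 14t**4 + 25t**3 + 420t**2 - 2196t + 3024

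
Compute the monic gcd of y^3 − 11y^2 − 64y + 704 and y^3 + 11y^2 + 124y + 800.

Repeated division with remainder:
  y^3 − 11y^2 − 64y + 704 = (y^3 + 11y^2 + 124y + 800) + (−22y^2 − 188y − 96)
  y^3 + 11y^2 + 124y + 800 = (−(1/22)y − 27/242)(−22y^2 − 188y − 96) + ((11938/121)y + 95504/121)
  −22y^2 − 188y − 96 = (−(1331/5969)y − 726/5969)((11938/121)y + 95504/121) + (0)
Last nonzero remainder: (11938/121)y + 95504/121. Dividing through by 11938/121 gives the monic gcd y + 8.

y + 8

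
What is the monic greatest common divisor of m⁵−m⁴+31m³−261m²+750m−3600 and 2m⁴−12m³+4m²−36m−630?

m²−2m+15

Apply the Euclidean algorithm:
  m⁵−m⁴+31m³−261m²+750m−3600 = ((1/2)m+5/2)(2m⁴−12m³+4m²−36m−630) + (59m³−253m²+1155m−2025)
  2m⁴−12m³+4m²−36m−630 = ((2/59)m−202/3481)(59m³−253m²+1155m−2025) + (−(173472/3481)m²+(346944/3481)m−2602080/3481)
  59m³−253m²+1155m−2025 = (−(205379/173472)m+156645/57824)(−(173472/3481)m²+(346944/3481)m−2602080/3481) + (0)
Last nonzero remainder: −(173472/3481)m²+(346944/3481)m−2602080/3481. Dividing through by −173472/3481 gives the monic gcd m²−2m+15.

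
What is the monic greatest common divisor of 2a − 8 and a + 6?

1

Euclidean algorithm in ℚ[a]:
  2a − 8 = (2)(a + 6) + (−20)
  a + 6 = (−(1/20)a − 3/10)(−20) + (0)
The last nonzero remainder is the constant −20, so the polynomials are coprime and gcd = 1.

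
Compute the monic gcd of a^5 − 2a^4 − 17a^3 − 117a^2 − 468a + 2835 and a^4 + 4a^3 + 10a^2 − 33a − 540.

Euclidean algorithm in ℚ[a]:
  a^5 − 2a^4 − 17a^3 − 117a^2 − 468a + 2835 = (a − 6)(a^4 + 4a^3 + 10a^2 − 33a − 540) + (−3a^3 − 24a^2 − 126a − 405)
  a^4 + 4a^3 + 10a^2 − 33a − 540 = (−(1/3)a + 4/3)(−3a^3 − 24a^2 − 126a − 405) + (0)
Last nonzero remainder: −3a^3 − 24a^2 − 126a − 405. Dividing through by −3 gives the monic gcd a^3 + 8a^2 + 42a + 135.

a^3 + 8a^2 + 42a + 135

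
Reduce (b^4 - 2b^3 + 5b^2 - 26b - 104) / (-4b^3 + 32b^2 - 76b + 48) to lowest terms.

By polynomial division,
  b^4 - 2b^3 + 5b^2 - 26b - 104 = (-(1/4)b - 3/2)(-4b^3 + 32b^2 - 76b + 48) + (34b^2 - 128b - 32)
  -4b^3 + 32b^2 - 76b + 48 = (-(2/17)b + 144/289)(34b^2 - 128b - 32) + (-(4620/289)b + 18480/289)
  34b^2 - 128b - 32 = (-(4913/2310)b - 578/1155)(-(4620/289)b + 18480/289) + (0)
Last nonzero remainder: -(4620/289)b + 18480/289. Dividing through by -4620/289 gives the monic gcd b - 4.
Cancel b - 4 from numerator and denominator to get the reduced form.

(-b^3 - 2b^2 - 13b - 26)/(4b^2 - 16b + 12)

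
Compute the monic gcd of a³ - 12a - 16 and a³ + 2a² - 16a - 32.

a² - 2a - 8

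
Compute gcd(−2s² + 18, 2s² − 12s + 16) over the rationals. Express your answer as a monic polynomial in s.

1

Euclidean algorithm in ℚ[s]:
  −2s² + 18 = (−1)(2s² − 12s + 16) + (−12s + 34)
  2s² − 12s + 16 = (−(1/6)s + 19/36)(−12s + 34) + (−35/18)
  −12s + 34 = ((216/35)s − 612/35)(−35/18) + (0)
The last nonzero remainder is the constant −35/18, so the polynomials are coprime and gcd = 1.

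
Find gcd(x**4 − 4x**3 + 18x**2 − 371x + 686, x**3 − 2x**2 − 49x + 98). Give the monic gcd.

Euclidean algorithm in ℚ[x]:
  x**4 − 4x**3 + 18x**2 − 371x + 686 = (x − 2)(x**3 − 2x**2 − 49x + 98) + (63x**2 − 567x + 882)
  x**3 − 2x**2 − 49x + 98 = ((1/63)x + 1/9)(63x**2 − 567x + 882) + (0)
Last nonzero remainder: 63x**2 − 567x + 882. Dividing through by 63 gives the monic gcd x**2 − 9x + 14.

x**2 − 9x + 14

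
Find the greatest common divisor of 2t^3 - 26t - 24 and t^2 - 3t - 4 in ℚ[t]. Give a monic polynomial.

By polynomial division,
  2t^3 - 26t - 24 = (2t + 6)(t^2 - 3t - 4) + (0)
The last nonzero remainder t^2 - 3t - 4 is already monic.

t^2 - 3t - 4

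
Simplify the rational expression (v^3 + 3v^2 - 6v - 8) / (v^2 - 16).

(v^2 - v - 2)/(v - 4)

Repeated division with remainder:
  v^3 + 3v^2 - 6v - 8 = (v + 3)(v^2 - 16) + (10v + 40)
  v^2 - 16 = ((1/10)v - 2/5)(10v + 40) + (0)
Last nonzero remainder: 10v + 40. Dividing through by 10 gives the monic gcd v + 4.
Cancel v + 4 from numerator and denominator to get the reduced form.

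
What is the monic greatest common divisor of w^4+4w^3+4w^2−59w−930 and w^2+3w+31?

Apply the Euclidean algorithm:
  w^4+4w^3+4w^2−59w−930 = (w^2+w−30)(w^2+3w+31) + (0)
The last nonzero remainder w^2+3w+31 is already monic.

w^2+3w+31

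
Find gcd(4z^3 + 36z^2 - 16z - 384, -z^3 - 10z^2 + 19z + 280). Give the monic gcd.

By polynomial division,
  4z^3 + 36z^2 - 16z - 384 = (-4)(-z^3 - 10z^2 + 19z + 280) + (-4z^2 + 60z + 736)
  -z^3 - 10z^2 + 19z + 280 = ((1/4)z + 25/4)(-4z^2 + 60z + 736) + (-540z - 4320)
  -4z^2 + 60z + 736 = ((1/135)z - 23/135)(-540z - 4320) + (0)
Last nonzero remainder: -540z - 4320. Dividing through by -540 gives the monic gcd z + 8.

z + 8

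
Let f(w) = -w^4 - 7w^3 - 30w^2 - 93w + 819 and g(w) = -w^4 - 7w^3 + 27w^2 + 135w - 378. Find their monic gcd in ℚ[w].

Euclidean algorithm in ℚ[w]:
  -w^4 - 7w^3 - 30w^2 - 93w + 819 = (-w^4 - 7w^3 + 27w^2 + 135w - 378) + (-57w^2 - 228w + 1197)
  -w^4 - 7w^3 + 27w^2 + 135w - 378 = ((1/57)w^2 + (1/19)w - 6/19)(-57w^2 - 228w + 1197) + (0)
Last nonzero remainder: -57w^2 - 228w + 1197. Dividing through by -57 gives the monic gcd w^2 + 4w - 21.

w^2 + 4w - 21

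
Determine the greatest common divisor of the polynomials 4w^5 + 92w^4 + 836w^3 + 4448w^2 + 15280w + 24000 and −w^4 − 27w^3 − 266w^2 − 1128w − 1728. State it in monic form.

w^2 + 10w + 24

Euclidean algorithm in ℚ[w]:
  4w^5 + 92w^4 + 836w^3 + 4448w^2 + 15280w + 24000 = (−4w + 16)(−w^4 − 27w^3 − 266w^2 − 1128w − 1728) + (204w^3 + 4192w^2 + 26416w + 51648)
  −w^4 − 27w^3 − 266w^2 − 1128w − 1728 = (−(1/204)w − 329/10404)(204w^3 + 4192w^2 + 26416w + 51648) + (−(10270/2601)w^2 − (102700/2601)w − 82160/867)
  204w^3 + 4192w^2 + 26416w + 51648 = (−(265302/5135)w − 2798676/5135)(−(10270/2601)w^2 − (102700/2601)w − 82160/867) + (0)
Last nonzero remainder: −(10270/2601)w^2 − (102700/2601)w − 82160/867. Dividing through by −10270/2601 gives the monic gcd w^2 + 10w + 24.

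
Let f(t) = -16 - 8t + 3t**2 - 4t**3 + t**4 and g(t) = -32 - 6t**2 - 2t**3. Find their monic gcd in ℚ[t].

4 - t + t**2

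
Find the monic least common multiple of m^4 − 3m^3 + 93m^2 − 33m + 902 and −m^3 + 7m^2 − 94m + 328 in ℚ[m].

Euclidean algorithm in ℚ[m]:
  m^4 − 3m^3 + 93m^2 − 33m + 902 = (−m − 4)(−m^3 + 7m^2 − 94m + 328) + (27m^2 − 81m + 2214)
  −m^3 + 7m^2 − 94m + 328 = (−(1/27)m + 4/27)(27m^2 − 81m + 2214) + (0)
Last nonzero remainder: 27m^2 − 81m + 2214. Dividing through by 27 gives the monic gcd m^2 − 3m + 82.
Then lcm(f, g) = f·g / gcd(f, g); expanding and making the result monic gives the answer.

m^5 − 7m^4 + 105m^3 − 405m^2 + 1034m − 3608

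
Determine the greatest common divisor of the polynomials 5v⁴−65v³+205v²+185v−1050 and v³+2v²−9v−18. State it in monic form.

v²−v−6

Repeated division with remainder:
  5v⁴−65v³+205v²+185v−1050 = (5v−75)(v³+2v²−9v−18) + (400v²−400v−2400)
  v³+2v²−9v−18 = ((1/400)v+3/400)(400v²−400v−2400) + (0)
Last nonzero remainder: 400v²−400v−2400. Dividing through by 400 gives the monic gcd v²−v−6.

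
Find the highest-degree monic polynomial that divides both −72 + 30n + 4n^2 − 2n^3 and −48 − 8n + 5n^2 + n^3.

−12 + n + n^2

Repeated division with remainder:
  −2n^3 + 4n^2 + 30n − 72 = (−2)(n^3 + 5n^2 − 8n − 48) + (14n^2 + 14n − 168)
  n^3 + 5n^2 − 8n − 48 = ((1/14)n + 2/7)(14n^2 + 14n − 168) + (0)
Last nonzero remainder: 14n^2 + 14n − 168. Dividing through by 14 gives the monic gcd n^2 + n − 12.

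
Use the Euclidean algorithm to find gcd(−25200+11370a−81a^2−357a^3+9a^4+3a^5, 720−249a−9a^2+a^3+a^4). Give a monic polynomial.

15−8a+a^2

Repeated division with remainder:
  3a^5+9a^4−357a^3−81a^2+11370a−25200 = (3a+6)(a^4+a^3−9a^2−249a+720) + (−336a^3+720a^2+10704a−29520)
  a^4+a^3−9a^2−249a+720 = (−(1/336)a−11/1176)(−336a^3+720a^2+10704a−29520) + ((1450/49)a^2−(11600/49)a+21750/49)
  −336a^3+720a^2+10704a−29520 = (−(8232/725)a−48216/725)((1450/49)a^2−(11600/49)a+21750/49) + (0)
Last nonzero remainder: (1450/49)a^2−(11600/49)a+21750/49. Dividing through by 1450/49 gives the monic gcd a^2−8a+15.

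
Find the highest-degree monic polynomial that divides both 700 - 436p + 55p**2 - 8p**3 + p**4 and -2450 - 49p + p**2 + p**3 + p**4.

-350 + 43p - 6p**2 + p**3

By polynomial division,
  p**4 - 8p**3 + 55p**2 - 436p + 700 = (p**4 + p**3 + p**2 - 49p - 2450) + (-9p**3 + 54p**2 - 387p + 3150)
  p**4 + p**3 + p**2 - 49p - 2450 = (-(1/9)p - 7/9)(-9p**3 + 54p**2 - 387p + 3150) + (0)
Last nonzero remainder: -9p**3 + 54p**2 - 387p + 3150. Dividing through by -9 gives the monic gcd p**3 - 6p**2 + 43p - 350.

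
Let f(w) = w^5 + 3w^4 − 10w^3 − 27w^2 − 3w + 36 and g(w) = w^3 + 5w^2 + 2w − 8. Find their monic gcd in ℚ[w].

w^2 + 3w − 4

Repeated division with remainder:
  w^5 + 3w^4 − 10w^3 − 27w^2 − 3w + 36 = (w^2 − 2w − 2)(w^3 + 5w^2 + 2w − 8) + (−5w^2 − 15w + 20)
  w^3 + 5w^2 + 2w − 8 = (−(1/5)w − 2/5)(−5w^2 − 15w + 20) + (0)
Last nonzero remainder: −5w^2 − 15w + 20. Dividing through by −5 gives the monic gcd w^2 + 3w − 4.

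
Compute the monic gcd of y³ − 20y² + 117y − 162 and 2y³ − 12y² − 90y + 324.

y − 9

Euclidean algorithm in ℚ[y]:
  y³ − 20y² + 117y − 162 = (1/2)(2y³ − 12y² − 90y + 324) + (−14y² + 162y − 324)
  2y³ − 12y² − 90y + 324 = (−(1/7)y − 39/49)(−14y² + 162y − 324) + (−(360/49)y + 3240/49)
  −14y² + 162y − 324 = ((343/180)y − 49/10)(−(360/49)y + 3240/49) + (0)
Last nonzero remainder: −(360/49)y + 3240/49. Dividing through by −360/49 gives the monic gcd y − 9.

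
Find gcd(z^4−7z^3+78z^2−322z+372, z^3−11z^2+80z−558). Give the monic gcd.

z^2−2z+62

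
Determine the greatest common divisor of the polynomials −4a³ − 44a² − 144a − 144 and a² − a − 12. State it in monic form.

Repeated division with remainder:
  −4a³ − 44a² − 144a − 144 = (−4a − 48)(a² − a − 12) + (−240a − 720)
  a² − a − 12 = (−(1/240)a + 1/60)(−240a − 720) + (0)
Last nonzero remainder: −240a − 720. Dividing through by −240 gives the monic gcd a + 3.

a + 3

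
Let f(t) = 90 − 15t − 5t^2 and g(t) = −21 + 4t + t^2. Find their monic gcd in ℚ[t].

Euclidean algorithm in ℚ[t]:
  −5t^2 − 15t + 90 = (−5)(t^2 + 4t − 21) + (5t − 15)
  t^2 + 4t − 21 = ((1/5)t + 7/5)(5t − 15) + (0)
Last nonzero remainder: 5t − 15. Dividing through by 5 gives the monic gcd t − 3.

−3 + t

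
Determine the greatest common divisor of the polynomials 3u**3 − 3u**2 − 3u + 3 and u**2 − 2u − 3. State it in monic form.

Euclidean algorithm in ℚ[u]:
  3u**3 − 3u**2 − 3u + 3 = (3u + 3)(u**2 − 2u − 3) + (12u + 12)
  u**2 − 2u − 3 = ((1/12)u − 1/4)(12u + 12) + (0)
Last nonzero remainder: 12u + 12. Dividing through by 12 gives the monic gcd u + 1.

u + 1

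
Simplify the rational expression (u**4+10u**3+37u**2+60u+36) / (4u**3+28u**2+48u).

(u**3+7u**2+16u+12)/(4u**2+16u)

Euclidean algorithm in ℚ[u]:
  u**4+10u**3+37u**2+60u+36 = ((1/4)u+3/4)(4u**3+28u**2+48u) + (4u**2+24u+36)
  4u**3+28u**2+48u = (u+1)(4u**2+24u+36) + (-12u-36)
  4u**2+24u+36 = (-(1/3)u-1)(-12u-36) + (0)
Last nonzero remainder: -12u-36. Dividing through by -12 gives the monic gcd u+3.
Cancel u+3 from numerator and denominator to get the reduced form.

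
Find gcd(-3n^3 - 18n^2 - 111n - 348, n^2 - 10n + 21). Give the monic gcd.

Repeated division with remainder:
  -3n^3 - 18n^2 - 111n - 348 = (-3n - 48)(n^2 - 10n + 21) + (-528n + 660)
  n^2 - 10n + 21 = (-(1/528)n + 35/2112)(-528n + 660) + (161/16)
  -528n + 660 = (-(8448/161)n + 10560/161)(161/16) + (0)
The last nonzero remainder is the constant 161/16, so the polynomials are coprime and gcd = 1.

1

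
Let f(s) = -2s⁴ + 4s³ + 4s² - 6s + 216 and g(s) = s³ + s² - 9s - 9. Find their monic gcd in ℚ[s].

s + 3

Apply the Euclidean algorithm:
  -2s⁴ + 4s³ + 4s² - 6s + 216 = (-2s + 6)(s³ + s² - 9s - 9) + (-20s² + 30s + 270)
  s³ + s² - 9s - 9 = (-(1/20)s - 1/8)(-20s² + 30s + 270) + ((33/4)s + 99/4)
  -20s² + 30s + 270 = (-(80/33)s + 120/11)((33/4)s + 99/4) + (0)
Last nonzero remainder: (33/4)s + 99/4. Dividing through by 33/4 gives the monic gcd s + 3.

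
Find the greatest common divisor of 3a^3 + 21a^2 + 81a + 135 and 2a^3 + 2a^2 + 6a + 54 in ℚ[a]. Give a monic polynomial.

Euclidean algorithm in ℚ[a]:
  3a^3 + 21a^2 + 81a + 135 = (3/2)(2a^3 + 2a^2 + 6a + 54) + (18a^2 + 72a + 54)
  2a^3 + 2a^2 + 6a + 54 = ((1/9)a - 1/3)(18a^2 + 72a + 54) + (24a + 72)
  18a^2 + 72a + 54 = ((3/4)a + 3/4)(24a + 72) + (0)
Last nonzero remainder: 24a + 72. Dividing through by 24 gives the monic gcd a + 3.

a + 3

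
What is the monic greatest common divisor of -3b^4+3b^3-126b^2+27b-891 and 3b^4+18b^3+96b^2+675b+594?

b^2-b+33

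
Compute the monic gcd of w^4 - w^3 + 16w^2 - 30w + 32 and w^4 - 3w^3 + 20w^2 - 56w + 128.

w^2 + w + 16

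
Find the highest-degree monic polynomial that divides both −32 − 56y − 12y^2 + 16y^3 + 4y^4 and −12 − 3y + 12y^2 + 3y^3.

By polynomial division,
  4y^4 + 16y^3 − 12y^2 − 56y − 32 = ((4/3)y)(3y^3 + 12y^2 − 3y − 12) + (−8y^2 − 40y − 32)
  3y^3 + 12y^2 − 3y − 12 = (−(3/8)y + 3/8)(−8y^2 − 40y − 32) + (0)
Last nonzero remainder: −8y^2 − 40y − 32. Dividing through by −8 gives the monic gcd y^2 + 5y + 4.

4 + 5y + y^2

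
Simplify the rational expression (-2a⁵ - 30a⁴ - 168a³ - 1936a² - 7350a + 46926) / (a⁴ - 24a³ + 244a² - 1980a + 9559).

Apply the Euclidean algorithm:
  -2a⁵ - 30a⁴ - 168a³ - 1936a² - 7350a + 46926 = (-2a - 78)(a⁴ - 24a³ + 244a² - 1980a + 9559) + (-1552a³ + 13136a² - 142672a + 792528)
  a⁴ - 24a³ + 244a² - 1980a + 9559 = (-(1/1552)a + 1507/150544)(-1552a³ + 13136a² - 142672a + 792528) + ((193600/9409)a² - (387200/9409)a + 15294400/9409)
  -1552a³ + 13136a² - 142672a + 792528 = (-(912673/12100)a + 536313/1100)((193600/9409)a² - (387200/9409)a + 15294400/9409) + (0)
Last nonzero remainder: (193600/9409)a² - (387200/9409)a + 15294400/9409. Dividing through by 193600/9409 gives the monic gcd a² - 2a + 79.
Cancel a² - 2a + 79 from numerator and denominator to get the reduced form.

(-2a³ - 34a² - 78a + 594)/(a² - 22a + 121)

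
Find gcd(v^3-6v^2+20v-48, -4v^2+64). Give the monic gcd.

v-4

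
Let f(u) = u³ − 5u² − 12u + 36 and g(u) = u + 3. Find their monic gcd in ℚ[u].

Apply the Euclidean algorithm:
  u³ − 5u² − 12u + 36 = (u² − 8u + 12)(u + 3) + (0)
The last nonzero remainder u + 3 is already monic.

u + 3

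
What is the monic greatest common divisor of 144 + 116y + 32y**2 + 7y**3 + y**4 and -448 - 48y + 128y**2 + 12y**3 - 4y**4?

8 + 6y + y**2

By polynomial division,
  y**4 + 7y**3 + 32y**2 + 116y + 144 = (-1/4)(-4y**4 + 12y**3 + 128y**2 - 48y - 448) + (10y**3 + 64y**2 + 104y + 32)
  -4y**4 + 12y**3 + 128y**2 - 48y - 448 = (-(2/5)y + 94/25)(10y**3 + 64y**2 + 104y + 32) + (-(1776/25)y**2 - (10656/25)y - 14208/25)
  10y**3 + 64y**2 + 104y + 32 = (-(125/888)y - 25/444)(-(1776/25)y**2 - (10656/25)y - 14208/25) + (0)
Last nonzero remainder: -(1776/25)y**2 - (10656/25)y - 14208/25. Dividing through by -1776/25 gives the monic gcd y**2 + 6y + 8.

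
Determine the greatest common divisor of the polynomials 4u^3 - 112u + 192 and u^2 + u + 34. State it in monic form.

1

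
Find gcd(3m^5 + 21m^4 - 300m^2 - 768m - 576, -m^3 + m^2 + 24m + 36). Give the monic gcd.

m^2 + 5m + 6

Euclidean algorithm in ℚ[m]:
  3m^5 + 21m^4 - 300m^2 - 768m - 576 = (-3m^2 - 24m - 96)(-m^3 + m^2 + 24m + 36) + (480m^2 + 2400m + 2880)
  -m^3 + m^2 + 24m + 36 = (-(1/480)m + 1/80)(480m^2 + 2400m + 2880) + (0)
Last nonzero remainder: 480m^2 + 2400m + 2880. Dividing through by 480 gives the monic gcd m^2 + 5m + 6.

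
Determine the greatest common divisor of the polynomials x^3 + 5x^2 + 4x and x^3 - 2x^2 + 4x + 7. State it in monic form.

Apply the Euclidean algorithm:
  x^3 + 5x^2 + 4x = (x^3 - 2x^2 + 4x + 7) + (7x^2 - 7)
  x^3 - 2x^2 + 4x + 7 = ((1/7)x - 2/7)(7x^2 - 7) + (5x + 5)
  7x^2 - 7 = ((7/5)x - 7/5)(5x + 5) + (0)
Last nonzero remainder: 5x + 5. Dividing through by 5 gives the monic gcd x + 1.

x + 1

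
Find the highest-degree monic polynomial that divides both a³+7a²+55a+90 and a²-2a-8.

By polynomial division,
  a³+7a²+55a+90 = (a+9)(a²-2a-8) + (81a+162)
  a²-2a-8 = ((1/81)a-4/81)(81a+162) + (0)
Last nonzero remainder: 81a+162. Dividing through by 81 gives the monic gcd a+2.

a+2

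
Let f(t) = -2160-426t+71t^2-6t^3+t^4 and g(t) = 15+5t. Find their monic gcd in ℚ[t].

By polynomial division,
  t^4-6t^3+71t^2-426t-2160 = ((1/5)t^3-(9/5)t^2+(98/5)t-144)(5t+15) + (0)
Last nonzero remainder: 5t+15. Dividing through by 5 gives the monic gcd t+3.

3+t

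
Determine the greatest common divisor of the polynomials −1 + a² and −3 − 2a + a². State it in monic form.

1 + a

By polynomial division,
  a² − 1 = (a² − 2a − 3) + (2a + 2)
  a² − 2a − 3 = ((1/2)a − 3/2)(2a + 2) + (0)
Last nonzero remainder: 2a + 2. Dividing through by 2 gives the monic gcd a + 1.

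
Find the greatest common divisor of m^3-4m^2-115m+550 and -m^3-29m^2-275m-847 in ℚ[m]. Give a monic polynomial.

Repeated division with remainder:
  m^3-4m^2-115m+550 = (-1)(-m^3-29m^2-275m-847) + (-33m^2-390m-297)
  -m^3-29m^2-275m-847 = ((1/33)m+63/121)(-33m^2-390m-297) + (-(7616/121)m-7616/11)
  -33m^2-390m-297 = ((3993/7616)m+3267/7616)(-(7616/121)m-7616/11) + (0)
Last nonzero remainder: -(7616/121)m-7616/11. Dividing through by -7616/121 gives the monic gcd m+11.

m+11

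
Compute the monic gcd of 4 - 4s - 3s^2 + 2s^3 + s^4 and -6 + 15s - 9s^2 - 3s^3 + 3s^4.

2 - 3s + s^3

Repeated division with remainder:
  s^4 + 2s^3 - 3s^2 - 4s + 4 = (1/3)(3s^4 - 3s^3 - 9s^2 + 15s - 6) + (3s^3 - 9s + 6)
  3s^4 - 3s^3 - 9s^2 + 15s - 6 = (s - 1)(3s^3 - 9s + 6) + (0)
Last nonzero remainder: 3s^3 - 9s + 6. Dividing through by 3 gives the monic gcd s^3 - 3s + 2.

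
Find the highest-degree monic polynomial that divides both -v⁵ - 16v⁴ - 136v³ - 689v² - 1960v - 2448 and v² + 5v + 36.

v² + 5v + 36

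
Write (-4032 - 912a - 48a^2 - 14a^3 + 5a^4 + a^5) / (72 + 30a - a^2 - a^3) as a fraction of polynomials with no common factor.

(-168 - 24a - 7a^2 - a^3)/(3 + a)

Euclidean algorithm in ℚ[a]:
  a^5 + 5a^4 - 14a^3 - 48a^2 - 912a - 4032 = (-a^2 - 4a - 12)(-a^3 - a^2 + 30a + 72) + (132a^2 - 264a - 3168)
  -a^3 - a^2 + 30a + 72 = (-(1/132)a - 1/44)(132a^2 - 264a - 3168) + (0)
Last nonzero remainder: 132a^2 - 264a - 3168. Dividing through by 132 gives the monic gcd a^2 - 2a - 24.
Cancel a^2 - 2a - 24 from numerator and denominator to get the reduced form.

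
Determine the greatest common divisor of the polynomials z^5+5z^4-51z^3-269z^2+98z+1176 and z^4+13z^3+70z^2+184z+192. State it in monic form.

Euclidean algorithm in ℚ[z]:
  z^5+5z^4-51z^3-269z^2+98z+1176 = (z-8)(z^4+13z^3+70z^2+184z+192) + (-17z^3+107z^2+1378z+2712)
  z^4+13z^3+70z^2+184z+192 = (-(1/17)z-328/289)(-17z^3+107z^2+1378z+2712) + ((78752/289)z^2+(551264/289)z+945024/289)
  -17z^3+107z^2+1378z+2712 = (-(4913/78752)z+32657/39376)((78752/289)z^2+(551264/289)z+945024/289) + (0)
Last nonzero remainder: (78752/289)z^2+(551264/289)z+945024/289. Dividing through by 78752/289 gives the monic gcd z^2+7z+12.

z^2+7z+12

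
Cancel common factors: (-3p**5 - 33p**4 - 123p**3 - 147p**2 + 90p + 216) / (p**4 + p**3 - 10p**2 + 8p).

By polynomial division,
  -3p**5 - 33p**4 - 123p**3 - 147p**2 + 90p + 216 = (-3p - 30)(p**4 + p**3 - 10p**2 + 8p) + (-123p**3 - 423p**2 + 330p + 216)
  p**4 + p**3 - 10p**2 + 8p = (-(1/123)p + 100/5043)(-123p**3 - 423p**2 + 330p + 216) + ((1800/1681)p**2 + (5400/1681)p - 7200/1681)
  -123p**3 - 423p**2 + 330p + 216 = (-(68921/600)p - 5043/100)((1800/1681)p**2 + (5400/1681)p - 7200/1681) + (0)
Last nonzero remainder: (1800/1681)p**2 + (5400/1681)p - 7200/1681. Dividing through by 1800/1681 gives the monic gcd p**2 + 3p - 4.
Cancel p**2 + 3p - 4 from numerator and denominator to get the reduced form.

(-3p**3 - 24p**2 - 63p - 54)/(p**2 - 2p)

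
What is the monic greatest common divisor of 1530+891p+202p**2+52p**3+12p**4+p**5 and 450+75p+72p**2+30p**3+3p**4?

30+11p+p**2

Apply the Euclidean algorithm:
  p**5+12p**4+52p**3+202p**2+891p+1530 = ((1/3)p+2/3)(3p**4+30p**3+72p**2+75p+450) + (8p**3+129p**2+691p+1230)
  3p**4+30p**3+72p**2+75p+450 = ((3/8)p-147/64)(8p**3+129p**2+691p+1230) + ((6987/64)p**2+(76857/64)p+104805/32)
  8p**3+129p**2+691p+1230 = ((512/6987)p+2624/6987)((6987/64)p**2+(76857/64)p+104805/32) + (0)
Last nonzero remainder: (6987/64)p**2+(76857/64)p+104805/32. Dividing through by 6987/64 gives the monic gcd p**2+11p+30.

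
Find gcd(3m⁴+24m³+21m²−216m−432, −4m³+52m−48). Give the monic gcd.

By polynomial division,
  3m⁴+24m³+21m²−216m−432 = (−(3/4)m−6)(−4m³+52m−48) + (60m²+60m−720)
  −4m³+52m−48 = (−(1/15)m+1/15)(60m²+60m−720) + (0)
Last nonzero remainder: 60m²+60m−720. Dividing through by 60 gives the monic gcd m²+m−12.

m²+m−12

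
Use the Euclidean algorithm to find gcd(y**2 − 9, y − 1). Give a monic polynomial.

Apply the Euclidean algorithm:
  y**2 − 9 = (y + 1)(y − 1) + (−8)
  y − 1 = (−(1/8)y + 1/8)(−8) + (0)
The last nonzero remainder is the constant −8, so the polynomials are coprime and gcd = 1.

1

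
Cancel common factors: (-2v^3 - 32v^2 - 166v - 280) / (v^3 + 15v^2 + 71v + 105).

(-2v - 8)/(v + 3)

Apply the Euclidean algorithm:
  -2v^3 - 32v^2 - 166v - 280 = (-2)(v^3 + 15v^2 + 71v + 105) + (-2v^2 - 24v - 70)
  v^3 + 15v^2 + 71v + 105 = (-(1/2)v - 3/2)(-2v^2 - 24v - 70) + (0)
Last nonzero remainder: -2v^2 - 24v - 70. Dividing through by -2 gives the monic gcd v^2 + 12v + 35.
Cancel v^2 + 12v + 35 from numerator and denominator to get the reduced form.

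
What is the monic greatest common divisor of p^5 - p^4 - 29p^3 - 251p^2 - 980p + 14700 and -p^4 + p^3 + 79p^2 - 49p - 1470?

p^3 - 6p^2 - 49p + 294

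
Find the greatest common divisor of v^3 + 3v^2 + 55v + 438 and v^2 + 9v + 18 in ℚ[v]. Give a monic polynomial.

v + 6

By polynomial division,
  v^3 + 3v^2 + 55v + 438 = (v - 6)(v^2 + 9v + 18) + (91v + 546)
  v^2 + 9v + 18 = ((1/91)v + 3/91)(91v + 546) + (0)
Last nonzero remainder: 91v + 546. Dividing through by 91 gives the monic gcd v + 6.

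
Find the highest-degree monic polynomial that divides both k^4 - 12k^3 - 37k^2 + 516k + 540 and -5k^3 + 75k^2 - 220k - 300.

k^2 - 9k - 10

Apply the Euclidean algorithm:
  k^4 - 12k^3 - 37k^2 + 516k + 540 = (-(1/5)k - 3/5)(-5k^3 + 75k^2 - 220k - 300) + (-36k^2 + 324k + 360)
  -5k^3 + 75k^2 - 220k - 300 = ((5/36)k - 5/6)(-36k^2 + 324k + 360) + (0)
Last nonzero remainder: -36k^2 + 324k + 360. Dividing through by -36 gives the monic gcd k^2 - 9k - 10.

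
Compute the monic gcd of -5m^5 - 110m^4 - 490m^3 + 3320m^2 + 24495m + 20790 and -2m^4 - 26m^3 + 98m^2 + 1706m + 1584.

m^3 + 21m^2 + 119m + 99

Euclidean algorithm in ℚ[m]:
  -5m^5 - 110m^4 - 490m^3 + 3320m^2 + 24495m + 20790 = ((5/2)m + 45/2)(-2m^4 - 26m^3 + 98m^2 + 1706m + 1584) + (-150m^3 - 3150m^2 - 17850m - 14850)
  -2m^4 - 26m^3 + 98m^2 + 1706m + 1584 = ((1/75)m - 8/75)(-150m^3 - 3150m^2 - 17850m - 14850) + (0)
Last nonzero remainder: -150m^3 - 3150m^2 - 17850m - 14850. Dividing through by -150 gives the monic gcd m^3 + 21m^2 + 119m + 99.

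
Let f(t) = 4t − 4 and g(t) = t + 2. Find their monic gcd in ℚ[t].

Repeated division with remainder:
  4t − 4 = (4)(t + 2) + (−12)
  t + 2 = (−(1/12)t − 1/6)(−12) + (0)
The last nonzero remainder is the constant −12, so the polynomials are coprime and gcd = 1.

1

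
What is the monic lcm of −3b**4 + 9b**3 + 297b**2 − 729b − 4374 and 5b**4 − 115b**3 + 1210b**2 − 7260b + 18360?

Euclidean algorithm in ℚ[b]:
  −3b**4 + 9b**3 + 297b**2 − 729b − 4374 = (−3/5)(5b**4 − 115b**3 + 1210b**2 − 7260b + 18360) + (−60b**3 + 1023b**2 − 5085b + 6642)
  5b**4 − 115b**3 + 1210b**2 − 7260b + 18360 = (−(1/12)b + 119/240)(−60b**3 + 1023b**2 − 5085b + 6642) + ((22321/80)b**2 − (66963/16)b + 602667/40)
  −60b**3 + 1023b**2 − 5085b + 6642 = (−(4800/22321)b + 9840/22321)((22321/80)b**2 − (66963/16)b + 602667/40) + (0)
Last nonzero remainder: (22321/80)b**2 − (66963/16)b + 602667/40. Dividing through by 22321/80 gives the monic gcd b**2 − 15b + 54.
Then lcm(f, g) = f·g / gcd(f, g); expanding and making the result monic gives the answer.

b**6 − 11b**5 − 7b**4 + 831b**3 − 7218b**2 + 4860b + 99144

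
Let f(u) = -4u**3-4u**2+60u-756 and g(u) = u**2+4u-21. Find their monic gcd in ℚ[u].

By polynomial division,
  -4u**3-4u**2+60u-756 = (-4u+12)(u**2+4u-21) + (-72u-504)
  u**2+4u-21 = (-(1/72)u+1/24)(-72u-504) + (0)
Last nonzero remainder: -72u-504. Dividing through by -72 gives the monic gcd u+7.

u+7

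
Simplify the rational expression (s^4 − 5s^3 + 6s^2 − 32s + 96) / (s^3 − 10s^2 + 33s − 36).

Euclidean algorithm in ℚ[s]:
  s^4 − 5s^3 + 6s^2 − 32s + 96 = (s + 5)(s^3 − 10s^2 + 33s − 36) + (23s^2 − 161s + 276)
  s^3 − 10s^2 + 33s − 36 = ((1/23)s − 3/23)(23s^2 − 161s + 276) + (0)
Last nonzero remainder: 23s^2 − 161s + 276. Dividing through by 23 gives the monic gcd s^2 − 7s + 12.
Cancel s^2 − 7s + 12 from numerator and denominator to get the reduced form.

(s^2 + 2s + 8)/(s − 3)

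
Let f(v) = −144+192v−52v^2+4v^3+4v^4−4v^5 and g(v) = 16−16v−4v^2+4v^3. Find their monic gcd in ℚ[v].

2−3v+v^2

Euclidean algorithm in ℚ[v]:
  −4v^5+4v^4+4v^3−52v^2+192v−144 = (−v^2−3)(4v^3−4v^2−16v+16) + (−48v^2+144v−96)
  4v^3−4v^2−16v+16 = (−(1/12)v−1/6)(−48v^2+144v−96) + (0)
Last nonzero remainder: −48v^2+144v−96. Dividing through by −48 gives the monic gcd v^2−3v+2.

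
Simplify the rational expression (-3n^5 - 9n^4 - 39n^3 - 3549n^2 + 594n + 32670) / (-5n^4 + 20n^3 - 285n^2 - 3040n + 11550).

(3n^2 + 42n + 99)/(5n + 35)

Repeated division with remainder:
  -3n^5 - 9n^4 - 39n^3 - 3549n^2 + 594n + 32670 = ((3/5)n + 21/5)(-5n^4 + 20n^3 - 285n^2 - 3040n + 11550) + (48n^3 - 528n^2 + 6432n - 15840)
  -5n^4 + 20n^3 - 285n^2 - 3040n + 11550 = (-(5/48)n - 35/48)(48n^3 - 528n^2 + 6432n - 15840) + (0)
Last nonzero remainder: 48n^3 - 528n^2 + 6432n - 15840. Dividing through by 48 gives the monic gcd n^3 - 11n^2 + 134n - 330.
Cancel n^3 - 11n^2 + 134n - 330 from numerator and denominator to get the reduced form.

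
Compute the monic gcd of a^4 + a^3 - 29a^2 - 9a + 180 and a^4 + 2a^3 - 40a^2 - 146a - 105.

a^2 + 8a + 15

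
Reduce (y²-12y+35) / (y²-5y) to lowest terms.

By polynomial division,
  y²-12y+35 = (y²-5y) + (-7y+35)
  y²-5y = (-(1/7)y)(-7y+35) + (0)
Last nonzero remainder: -7y+35. Dividing through by -7 gives the monic gcd y-5.
Cancel y-5 from numerator and denominator to get the reduced form.

(y-7)/(y)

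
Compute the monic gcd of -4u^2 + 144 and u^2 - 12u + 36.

u - 6

Apply the Euclidean algorithm:
  -4u^2 + 144 = (-4)(u^2 - 12u + 36) + (-48u + 288)
  u^2 - 12u + 36 = (-(1/48)u + 1/8)(-48u + 288) + (0)
Last nonzero remainder: -48u + 288. Dividing through by -48 gives the monic gcd u - 6.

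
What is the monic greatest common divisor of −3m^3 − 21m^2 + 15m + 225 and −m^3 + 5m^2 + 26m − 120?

m + 5

Apply the Euclidean algorithm:
  −3m^3 − 21m^2 + 15m + 225 = (3)(−m^3 + 5m^2 + 26m − 120) + (−36m^2 − 63m + 585)
  −m^3 + 5m^2 + 26m − 120 = ((1/36)m − 3/16)(−36m^2 − 63m + 585) + (−(33/16)m − 165/16)
  −36m^2 − 63m + 585 = ((192/11)m − 624/11)(−(33/16)m − 165/16) + (0)
Last nonzero remainder: −(33/16)m − 165/16. Dividing through by −33/16 gives the monic gcd m + 5.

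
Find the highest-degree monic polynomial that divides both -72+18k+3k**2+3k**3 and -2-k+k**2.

-2+k

By polynomial division,
  3k**3+3k**2+18k-72 = (3k+6)(k**2-k-2) + (30k-60)
  k**2-k-2 = ((1/30)k+1/30)(30k-60) + (0)
Last nonzero remainder: 30k-60. Dividing through by 30 gives the monic gcd k-2.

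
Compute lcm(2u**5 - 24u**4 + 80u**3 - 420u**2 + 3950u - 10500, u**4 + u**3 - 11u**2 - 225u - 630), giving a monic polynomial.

Euclidean algorithm in ℚ[u]:
  2u**5 - 24u**4 + 80u**3 - 420u**2 + 3950u - 10500 = (2u - 26)(u**4 + u**3 - 11u**2 - 225u - 630) + (128u**3 - 256u**2 - 640u - 26880)
  u**4 + u**3 - 11u**2 - 225u - 630 = ((1/128)u + 3/128)(128u**3 - 256u**2 - 640u - 26880) + (0)
Last nonzero remainder: 128u**3 - 256u**2 - 640u - 26880. Dividing through by 128 gives the monic gcd u**3 - 2u**2 - 5u - 210.
Then lcm(f, g) = f·g / gcd(f, g); expanding and making the result monic gives the answer.

u**6 - 9u**5 + 4u**4 - 90u**3 + 1345u**2 + 675u - 15750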